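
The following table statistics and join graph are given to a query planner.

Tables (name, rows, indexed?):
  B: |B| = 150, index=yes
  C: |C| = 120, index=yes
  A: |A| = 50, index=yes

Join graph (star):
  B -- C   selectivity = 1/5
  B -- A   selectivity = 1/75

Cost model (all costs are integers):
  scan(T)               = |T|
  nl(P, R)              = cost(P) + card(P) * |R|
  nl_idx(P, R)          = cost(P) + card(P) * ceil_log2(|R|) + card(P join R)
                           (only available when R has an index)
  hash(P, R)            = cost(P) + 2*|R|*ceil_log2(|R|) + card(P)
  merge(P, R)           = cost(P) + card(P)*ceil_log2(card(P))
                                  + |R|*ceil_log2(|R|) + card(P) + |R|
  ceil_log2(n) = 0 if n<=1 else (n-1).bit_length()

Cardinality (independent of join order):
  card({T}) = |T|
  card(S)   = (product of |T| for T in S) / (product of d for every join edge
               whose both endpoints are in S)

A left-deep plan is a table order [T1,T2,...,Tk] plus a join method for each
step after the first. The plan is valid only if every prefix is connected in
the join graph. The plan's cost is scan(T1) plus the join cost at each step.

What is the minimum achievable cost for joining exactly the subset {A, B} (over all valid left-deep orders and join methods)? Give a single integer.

Selinger DP over subsets of {A,B}:
  {B}: scan cost=150, card=150
  {A}: scan cost=50, card=50
  {AB}: card=100; try (B,nl_idx)→550, (A,hash)→900, (A,nl_idx)→1150, (B,merge)→1750, (A,merge)→1850, (B,hash)→2500 …(+2); best=550 via (B,nl_idx)

550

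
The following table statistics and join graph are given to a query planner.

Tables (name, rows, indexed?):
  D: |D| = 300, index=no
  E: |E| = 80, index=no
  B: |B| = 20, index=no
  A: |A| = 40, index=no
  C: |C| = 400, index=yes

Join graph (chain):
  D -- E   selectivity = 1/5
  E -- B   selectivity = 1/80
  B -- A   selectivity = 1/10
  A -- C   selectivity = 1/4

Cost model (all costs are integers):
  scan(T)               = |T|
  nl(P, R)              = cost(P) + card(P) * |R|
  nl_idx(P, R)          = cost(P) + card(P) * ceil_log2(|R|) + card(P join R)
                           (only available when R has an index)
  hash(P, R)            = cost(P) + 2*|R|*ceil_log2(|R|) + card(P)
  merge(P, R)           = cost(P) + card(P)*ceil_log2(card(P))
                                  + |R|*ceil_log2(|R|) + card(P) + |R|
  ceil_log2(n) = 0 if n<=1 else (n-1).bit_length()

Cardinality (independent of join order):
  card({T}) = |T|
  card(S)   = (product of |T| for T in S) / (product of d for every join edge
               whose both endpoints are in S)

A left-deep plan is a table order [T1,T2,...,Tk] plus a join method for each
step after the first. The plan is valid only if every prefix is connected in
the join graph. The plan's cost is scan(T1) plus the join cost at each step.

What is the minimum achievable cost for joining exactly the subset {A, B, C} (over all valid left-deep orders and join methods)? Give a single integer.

Selinger DP over subsets of {A,B,C}:
  {B}: scan cost=20, card=20
  {A}: scan cost=40, card=40
  {C}: scan cost=400, card=400
  {AB}: card=80; try (B,hash)→280, (A,merge)→420, (B,merge)→440, (A,hash)→520, (A,nl)→820, (B,nl)→840; best=280 via (B,hash)
  {AC}: card=4000; try (A,hash)→1280, (C,merge)→4320, (C,nl_idx)→4400, (A,merge)→4680, (C,hash)→7280, (C,nl)→16040 …(+1); best=1280 via (A,hash)
  {ABC}: card=8000; try (C,merge)→4920, (B,hash)→5480, (C,hash)→7560, (C,nl_idx)→9000, (C,nl)→32280, (B,merge)→53400 …(+1); best=4920 via (C,merge)

4920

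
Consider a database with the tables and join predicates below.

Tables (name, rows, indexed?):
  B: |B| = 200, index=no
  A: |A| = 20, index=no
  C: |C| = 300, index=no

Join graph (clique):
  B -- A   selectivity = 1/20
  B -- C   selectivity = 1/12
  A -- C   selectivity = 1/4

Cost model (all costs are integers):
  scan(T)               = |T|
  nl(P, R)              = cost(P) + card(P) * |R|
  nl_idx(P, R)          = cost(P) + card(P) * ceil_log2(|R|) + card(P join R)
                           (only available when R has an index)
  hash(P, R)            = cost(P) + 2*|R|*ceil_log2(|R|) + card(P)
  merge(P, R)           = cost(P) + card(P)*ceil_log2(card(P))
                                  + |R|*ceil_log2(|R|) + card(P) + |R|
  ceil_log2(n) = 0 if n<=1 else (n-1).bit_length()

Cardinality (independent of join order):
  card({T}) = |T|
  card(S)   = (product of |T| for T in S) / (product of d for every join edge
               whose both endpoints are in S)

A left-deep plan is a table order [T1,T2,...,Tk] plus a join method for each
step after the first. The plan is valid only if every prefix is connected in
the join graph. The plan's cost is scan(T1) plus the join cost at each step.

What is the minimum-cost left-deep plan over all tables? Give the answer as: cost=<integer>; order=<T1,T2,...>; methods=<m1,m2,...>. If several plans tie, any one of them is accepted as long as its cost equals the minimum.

cost=5400; order=B,A,C; methods=hash,merge

Selinger DP (subsets sized 1..n):
  {B}: scan cost=200, card=200
  {A}: scan cost=20, card=20
  {C}: scan cost=300, card=300
  {AB}: card=200; try (A,hash)→600, (B,merge)→1940, (A,merge)→2120, (B,hash)→3240, (B,nl)→4020, (A,nl)→4200; best=600 via (A,hash)
  {BC}: card=5000; try (B,hash)→3800, (C,merge)→5000, (B,merge)→5100, (C,hash)→5800, (C,nl)→60200, (B,nl)→60300; best=3800 via (B,hash)
  {AC}: card=1500; try (A,hash)→800, (C,merge)→3140, (A,merge)→3420, (C,hash)→5440, (C,nl)→6020, (A,nl)→6300; best=800 via (A,hash)
  {ABC}: card=1250; try (C,merge)→5400, (B,hash)→5500, (C,hash)→6200, (A,hash)→9000, (B,merge)→20600, (C,nl)→60600 …(+3); best=5400 via (C,merge)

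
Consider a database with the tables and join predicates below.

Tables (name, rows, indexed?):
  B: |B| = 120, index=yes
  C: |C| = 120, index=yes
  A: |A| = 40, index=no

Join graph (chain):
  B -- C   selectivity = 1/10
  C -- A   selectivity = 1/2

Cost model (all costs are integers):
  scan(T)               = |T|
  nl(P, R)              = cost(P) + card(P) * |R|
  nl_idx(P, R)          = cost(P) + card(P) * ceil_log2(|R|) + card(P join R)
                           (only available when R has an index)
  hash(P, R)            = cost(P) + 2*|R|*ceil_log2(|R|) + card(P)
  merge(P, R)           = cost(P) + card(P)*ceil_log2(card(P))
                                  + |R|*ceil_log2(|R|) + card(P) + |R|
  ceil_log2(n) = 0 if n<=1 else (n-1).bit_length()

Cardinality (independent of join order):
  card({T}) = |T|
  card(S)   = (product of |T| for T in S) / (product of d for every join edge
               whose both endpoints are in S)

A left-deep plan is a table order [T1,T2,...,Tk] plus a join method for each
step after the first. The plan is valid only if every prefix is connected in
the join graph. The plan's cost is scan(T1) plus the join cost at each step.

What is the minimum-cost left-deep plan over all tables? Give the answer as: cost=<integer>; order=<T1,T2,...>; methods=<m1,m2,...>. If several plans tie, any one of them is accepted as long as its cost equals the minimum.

cost=3840; order=B,C,A; methods=hash,hash

Selinger DP (subsets sized 1..n):
  {B}: scan cost=120, card=120
  {C}: scan cost=120, card=120
  {A}: scan cost=40, card=40
  {BC}: card=1440; try (C,hash)→1920, (B,hash)→1920, (C,merge)→2040, (B,merge)→2040, (C,nl_idx)→2400, (B,nl_idx)→2400 …(+2); best=1920 via (C,hash)
  {AC}: card=2400; try (A,hash)→720, (C,merge)→1280, (A,merge)→1360, (C,hash)→1760, (C,nl_idx)→2720, (C,nl)→4840 …(+1); best=720 via (A,hash)
  {ABC}: card=28800; try (A,hash)→3840, (B,hash)→4800, (A,merge)→19480, (B,merge)→32880, (B,nl_idx)→46320, (A,nl)→59520 …(+1); best=3840 via (A,hash)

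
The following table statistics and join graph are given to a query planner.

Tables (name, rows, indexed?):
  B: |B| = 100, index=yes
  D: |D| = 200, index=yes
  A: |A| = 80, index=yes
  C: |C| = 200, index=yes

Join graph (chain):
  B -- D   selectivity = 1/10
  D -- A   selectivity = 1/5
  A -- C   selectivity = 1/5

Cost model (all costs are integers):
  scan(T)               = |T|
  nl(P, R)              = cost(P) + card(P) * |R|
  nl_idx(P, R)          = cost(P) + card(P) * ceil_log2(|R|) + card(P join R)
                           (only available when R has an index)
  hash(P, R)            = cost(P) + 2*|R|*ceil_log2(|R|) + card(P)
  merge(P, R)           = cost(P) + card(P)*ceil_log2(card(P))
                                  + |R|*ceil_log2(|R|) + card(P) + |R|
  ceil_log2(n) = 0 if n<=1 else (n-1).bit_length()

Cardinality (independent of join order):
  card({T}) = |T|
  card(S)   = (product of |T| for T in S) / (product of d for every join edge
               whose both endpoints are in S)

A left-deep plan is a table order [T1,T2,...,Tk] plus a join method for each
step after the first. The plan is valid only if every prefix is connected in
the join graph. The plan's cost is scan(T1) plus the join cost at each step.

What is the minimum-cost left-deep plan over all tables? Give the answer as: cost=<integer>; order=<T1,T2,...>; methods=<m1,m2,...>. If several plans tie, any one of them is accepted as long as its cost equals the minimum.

Selinger DP (subsets sized 1..n):
  {B}: scan cost=100, card=100
  {D}: scan cost=200, card=200
  {A}: scan cost=80, card=80
  {C}: scan cost=200, card=200
  {BD}: card=2000; try (B,hash)→1800, (D,merge)→2700, (B,merge)→2800, (D,nl_idx)→2900, (D,hash)→3400, (B,nl_idx)→3600 …(+2); best=1800 via (B,hash)
  {AD}: card=3200; try (A,hash)→1520, (D,merge)→2520, (A,merge)→2640, (D,hash)→3360, (D,nl_idx)→3920, (A,nl_idx)→4800 …(+2); best=1520 via (A,hash)
  {AC}: card=3200; try (A,hash)→1520, (C,merge)→2520, (A,merge)→2640, (C,hash)→3360, (C,nl_idx)→3920, (A,nl_idx)→4800 …(+2); best=1520 via (A,hash)
  {ABD}: card=32000; try (A,hash)→4920, (B,hash)→6120, (A,merge)→26440, (B,merge)→43920, (A,nl_idx)→47800, (B,nl_idx)→55920 …(+2); best=4920 via (A,hash)
  {ACD}: card=128000; try (D,hash)→7920, (C,hash)→7920, (D,merge)→44920, (C,merge)→44920, (D,nl_idx)→155120, (C,nl_idx)→155120 …(+2); best=7920 via (D,hash)
  {ABCD}: card=1280000; try (C,hash)→40120, (B,hash)→137320, (C,merge)→518720, (C,nl_idx)→1540920, (B,nl_idx)→2183920, (B,merge)→2312720 …(+2); best=40120 via (C,hash)

cost=40120; order=D,B,A,C; methods=hash,hash,hash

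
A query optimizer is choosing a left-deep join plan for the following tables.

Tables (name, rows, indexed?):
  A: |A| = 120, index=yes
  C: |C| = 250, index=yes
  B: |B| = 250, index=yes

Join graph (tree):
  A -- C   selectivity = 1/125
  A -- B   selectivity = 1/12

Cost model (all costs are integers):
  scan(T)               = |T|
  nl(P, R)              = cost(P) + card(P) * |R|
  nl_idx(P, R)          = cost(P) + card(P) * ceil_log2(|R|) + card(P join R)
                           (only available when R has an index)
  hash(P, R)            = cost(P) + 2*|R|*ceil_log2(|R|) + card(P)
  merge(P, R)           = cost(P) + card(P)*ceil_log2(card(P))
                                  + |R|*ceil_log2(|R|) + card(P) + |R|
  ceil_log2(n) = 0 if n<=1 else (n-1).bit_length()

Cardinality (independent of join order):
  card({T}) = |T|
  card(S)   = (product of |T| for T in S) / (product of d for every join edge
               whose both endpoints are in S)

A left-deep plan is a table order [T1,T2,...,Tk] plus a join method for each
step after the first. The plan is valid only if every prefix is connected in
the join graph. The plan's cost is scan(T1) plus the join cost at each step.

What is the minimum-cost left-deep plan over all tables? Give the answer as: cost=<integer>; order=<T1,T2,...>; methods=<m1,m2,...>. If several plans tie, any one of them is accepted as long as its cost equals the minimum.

Selinger DP (subsets sized 1..n):
  {A}: scan cost=120, card=120
  {C}: scan cost=250, card=250
  {B}: scan cost=250, card=250
  {AC}: card=240; try (C,nl_idx)→1320, (A,hash)→2180, (A,nl_idx)→2240, (C,merge)→3330, (A,merge)→3460, (C,hash)→4240 …(+2); best=1320 via (C,nl_idx)
  {AB}: card=2500; try (A,hash)→2180, (B,merge)→3330, (A,merge)→3460, (B,nl_idx)→3580, (B,hash)→4240, (A,nl_idx)→4500 …(+2); best=2180 via (A,hash)
  {ABC}: card=5000; try (B,hash)→5560, (B,merge)→5730, (B,nl_idx)→8240, (C,hash)→8680, (C,nl_idx)→27180, (C,merge)→36930 …(+2); best=5560 via (B,hash)

cost=5560; order=A,C,B; methods=nl_idx,hash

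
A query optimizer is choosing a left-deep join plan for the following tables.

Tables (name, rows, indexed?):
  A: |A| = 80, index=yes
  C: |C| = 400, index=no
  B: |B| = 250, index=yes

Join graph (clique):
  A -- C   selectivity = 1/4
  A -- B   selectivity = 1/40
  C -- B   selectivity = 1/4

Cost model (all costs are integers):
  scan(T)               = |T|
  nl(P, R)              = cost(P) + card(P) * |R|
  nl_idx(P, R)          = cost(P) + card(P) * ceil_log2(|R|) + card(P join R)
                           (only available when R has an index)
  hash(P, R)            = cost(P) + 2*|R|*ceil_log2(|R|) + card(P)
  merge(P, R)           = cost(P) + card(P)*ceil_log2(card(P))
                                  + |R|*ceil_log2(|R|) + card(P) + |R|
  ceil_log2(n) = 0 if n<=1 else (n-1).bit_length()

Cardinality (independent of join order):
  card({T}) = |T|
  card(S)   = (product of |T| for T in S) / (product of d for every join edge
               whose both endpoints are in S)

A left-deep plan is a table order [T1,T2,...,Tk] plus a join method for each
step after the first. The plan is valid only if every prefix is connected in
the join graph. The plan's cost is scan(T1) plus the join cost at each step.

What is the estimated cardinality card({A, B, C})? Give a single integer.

12500

Tables in S: A(80), B(250), C(400)
Edges inside S: A-C(d=4), A-B(d=40), C-B(d=4)
numerator = 80 * 250 * 400 = 8000000
denominator = 4 * 40 * 4 = 640
card(S) = 8000000 / 640 = 12500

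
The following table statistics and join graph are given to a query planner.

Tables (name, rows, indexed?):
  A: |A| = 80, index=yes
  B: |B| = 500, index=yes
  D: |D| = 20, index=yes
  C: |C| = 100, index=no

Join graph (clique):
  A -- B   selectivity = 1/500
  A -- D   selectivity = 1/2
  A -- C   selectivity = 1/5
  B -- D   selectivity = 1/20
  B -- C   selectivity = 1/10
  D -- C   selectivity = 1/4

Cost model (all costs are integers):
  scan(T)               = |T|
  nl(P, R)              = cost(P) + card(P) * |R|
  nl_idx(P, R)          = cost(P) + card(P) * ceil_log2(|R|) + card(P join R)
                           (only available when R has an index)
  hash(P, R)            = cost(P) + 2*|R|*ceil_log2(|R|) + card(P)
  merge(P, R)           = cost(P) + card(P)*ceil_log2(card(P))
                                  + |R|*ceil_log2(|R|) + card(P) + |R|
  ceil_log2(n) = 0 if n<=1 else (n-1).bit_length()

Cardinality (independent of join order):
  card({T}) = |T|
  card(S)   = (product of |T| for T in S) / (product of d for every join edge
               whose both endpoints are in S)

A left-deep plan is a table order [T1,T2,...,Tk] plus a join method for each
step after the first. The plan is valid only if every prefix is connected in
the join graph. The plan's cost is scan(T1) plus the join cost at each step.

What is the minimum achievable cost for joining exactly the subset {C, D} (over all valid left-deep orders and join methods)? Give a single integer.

400

Selinger DP over subsets of {C,D}:
  {D}: scan cost=20, card=20
  {C}: scan cost=100, card=100
  {CD}: card=500; try (D,hash)→400, (C,merge)→940, (D,merge)→1020, (D,nl_idx)→1100, (C,hash)→1440, (C,nl)→2020 …(+1); best=400 via (D,hash)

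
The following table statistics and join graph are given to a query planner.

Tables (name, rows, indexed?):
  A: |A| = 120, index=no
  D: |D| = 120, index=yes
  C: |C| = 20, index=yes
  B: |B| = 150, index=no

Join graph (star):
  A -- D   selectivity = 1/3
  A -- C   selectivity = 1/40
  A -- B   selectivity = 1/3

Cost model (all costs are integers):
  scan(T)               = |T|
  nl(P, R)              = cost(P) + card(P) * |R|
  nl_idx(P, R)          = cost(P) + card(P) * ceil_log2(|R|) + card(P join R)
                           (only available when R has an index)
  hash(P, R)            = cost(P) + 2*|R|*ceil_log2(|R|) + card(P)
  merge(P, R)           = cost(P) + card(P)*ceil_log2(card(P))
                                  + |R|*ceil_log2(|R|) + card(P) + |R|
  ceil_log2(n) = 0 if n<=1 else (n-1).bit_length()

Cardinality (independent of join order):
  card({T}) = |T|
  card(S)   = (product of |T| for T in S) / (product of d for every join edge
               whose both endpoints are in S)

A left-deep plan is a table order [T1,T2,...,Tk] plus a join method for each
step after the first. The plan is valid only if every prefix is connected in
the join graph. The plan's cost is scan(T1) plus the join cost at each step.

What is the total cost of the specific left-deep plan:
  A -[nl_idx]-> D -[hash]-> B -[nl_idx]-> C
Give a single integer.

1332960

step 1: scan A: cost=120, card=120
step 2: join D via nl_idx
    card(P join D) = 120*120/(3) = 4800
    cost = 120 + 120*7 + 4800 = 5760
step 3: join B via hash
    card(P join B) = 4800*150/(3) = 240000
    cost = 5760 + 2*150*8 + 4800 = 12960
step 4: join C via nl_idx
    card(P join C) = 240000*20/(40) = 120000
    cost = 12960 + 240000*5 + 120000 = 1332960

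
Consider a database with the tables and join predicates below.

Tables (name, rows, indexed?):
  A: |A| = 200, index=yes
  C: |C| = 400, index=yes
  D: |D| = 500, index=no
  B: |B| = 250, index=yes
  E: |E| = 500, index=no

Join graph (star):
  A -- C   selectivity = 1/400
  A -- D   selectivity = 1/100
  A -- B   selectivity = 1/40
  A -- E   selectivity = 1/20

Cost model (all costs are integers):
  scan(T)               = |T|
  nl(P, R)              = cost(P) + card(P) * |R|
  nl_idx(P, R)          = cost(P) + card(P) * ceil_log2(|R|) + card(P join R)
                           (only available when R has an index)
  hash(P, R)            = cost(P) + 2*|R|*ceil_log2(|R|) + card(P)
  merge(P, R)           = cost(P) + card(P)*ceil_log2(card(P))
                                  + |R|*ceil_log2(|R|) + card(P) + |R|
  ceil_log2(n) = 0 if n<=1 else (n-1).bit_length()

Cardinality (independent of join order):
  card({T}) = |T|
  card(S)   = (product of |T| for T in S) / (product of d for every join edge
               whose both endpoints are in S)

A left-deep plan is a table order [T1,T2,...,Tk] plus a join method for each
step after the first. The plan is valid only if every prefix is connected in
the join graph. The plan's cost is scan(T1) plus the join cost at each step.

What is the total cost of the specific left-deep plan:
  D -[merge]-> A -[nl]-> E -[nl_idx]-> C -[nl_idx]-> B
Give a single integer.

1113550

step 1: scan D: cost=500, card=500
step 2: join A via merge
    card(P join A) = 500*200/(100) = 1000
    cost = 500 + 500*9 + 200*8 + 500 + 200 = 7300
step 3: join E via nl
    card(P join E) = 1000*500/(20) = 25000
    cost = 7300 + 1000*500 = 507300
step 4: join C via nl_idx
    card(P join C) = 25000*400/(400) = 25000
    cost = 507300 + 25000*9 + 25000 = 757300
step 5: join B via nl_idx
    card(P join B) = 25000*250/(40) = 156250
    cost = 757300 + 25000*8 + 156250 = 1113550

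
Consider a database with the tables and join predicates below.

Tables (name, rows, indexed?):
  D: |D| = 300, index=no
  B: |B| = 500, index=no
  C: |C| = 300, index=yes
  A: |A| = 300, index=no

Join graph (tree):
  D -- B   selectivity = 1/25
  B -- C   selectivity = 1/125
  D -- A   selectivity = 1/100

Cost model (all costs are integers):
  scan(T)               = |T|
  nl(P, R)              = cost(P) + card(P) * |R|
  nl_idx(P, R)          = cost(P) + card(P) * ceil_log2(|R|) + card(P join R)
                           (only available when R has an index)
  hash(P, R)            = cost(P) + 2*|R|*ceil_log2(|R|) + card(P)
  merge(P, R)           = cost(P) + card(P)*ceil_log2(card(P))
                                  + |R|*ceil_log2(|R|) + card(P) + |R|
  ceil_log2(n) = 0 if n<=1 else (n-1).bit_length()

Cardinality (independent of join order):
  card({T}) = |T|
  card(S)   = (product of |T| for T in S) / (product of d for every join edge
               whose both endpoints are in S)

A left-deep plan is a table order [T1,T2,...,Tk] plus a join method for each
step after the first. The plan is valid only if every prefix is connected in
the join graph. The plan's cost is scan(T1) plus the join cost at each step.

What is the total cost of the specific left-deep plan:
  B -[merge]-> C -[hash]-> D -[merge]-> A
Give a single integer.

step 1: scan B: cost=500, card=500
step 2: join C via merge
    card(P join C) = 500*300/(125) = 1200
    cost = 500 + 500*9 + 300*9 + 500 + 300 = 8500
step 3: join D via hash
    card(P join D) = 1200*300/(25) = 14400
    cost = 8500 + 2*300*9 + 1200 = 15100
step 4: join A via merge
    card(P join A) = 14400*300/(100) = 43200
    cost = 15100 + 14400*14 + 300*9 + 14400 + 300 = 234100

234100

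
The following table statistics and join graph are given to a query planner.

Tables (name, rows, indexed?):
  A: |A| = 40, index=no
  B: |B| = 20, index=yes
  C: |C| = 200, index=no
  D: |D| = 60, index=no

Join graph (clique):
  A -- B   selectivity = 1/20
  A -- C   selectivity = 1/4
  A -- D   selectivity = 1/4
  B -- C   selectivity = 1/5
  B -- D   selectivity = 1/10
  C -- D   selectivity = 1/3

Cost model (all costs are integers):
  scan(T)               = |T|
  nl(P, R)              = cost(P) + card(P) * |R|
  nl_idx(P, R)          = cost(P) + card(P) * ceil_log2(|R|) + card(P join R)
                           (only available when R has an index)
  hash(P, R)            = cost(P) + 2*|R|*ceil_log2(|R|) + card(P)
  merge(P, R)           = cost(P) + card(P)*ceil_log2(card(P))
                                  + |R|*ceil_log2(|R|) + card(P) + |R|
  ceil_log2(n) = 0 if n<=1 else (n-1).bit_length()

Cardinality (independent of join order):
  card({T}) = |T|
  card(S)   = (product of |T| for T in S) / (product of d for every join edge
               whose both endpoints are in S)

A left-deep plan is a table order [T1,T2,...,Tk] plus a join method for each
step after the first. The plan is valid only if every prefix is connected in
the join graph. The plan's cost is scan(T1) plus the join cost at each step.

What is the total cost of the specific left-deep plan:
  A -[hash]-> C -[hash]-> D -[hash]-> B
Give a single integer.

16200

step 1: scan A: cost=40, card=40
step 2: join C via hash
    card(P join C) = 40*200/(4) = 2000
    cost = 40 + 2*200*8 + 40 = 3280
step 3: join D via hash
    card(P join D) = 2000*60/(4*3) = 10000
    cost = 3280 + 2*60*6 + 2000 = 6000
step 4: join B via hash
    card(P join B) = 10000*20/(20*5*10) = 200
    cost = 6000 + 2*20*5 + 10000 = 16200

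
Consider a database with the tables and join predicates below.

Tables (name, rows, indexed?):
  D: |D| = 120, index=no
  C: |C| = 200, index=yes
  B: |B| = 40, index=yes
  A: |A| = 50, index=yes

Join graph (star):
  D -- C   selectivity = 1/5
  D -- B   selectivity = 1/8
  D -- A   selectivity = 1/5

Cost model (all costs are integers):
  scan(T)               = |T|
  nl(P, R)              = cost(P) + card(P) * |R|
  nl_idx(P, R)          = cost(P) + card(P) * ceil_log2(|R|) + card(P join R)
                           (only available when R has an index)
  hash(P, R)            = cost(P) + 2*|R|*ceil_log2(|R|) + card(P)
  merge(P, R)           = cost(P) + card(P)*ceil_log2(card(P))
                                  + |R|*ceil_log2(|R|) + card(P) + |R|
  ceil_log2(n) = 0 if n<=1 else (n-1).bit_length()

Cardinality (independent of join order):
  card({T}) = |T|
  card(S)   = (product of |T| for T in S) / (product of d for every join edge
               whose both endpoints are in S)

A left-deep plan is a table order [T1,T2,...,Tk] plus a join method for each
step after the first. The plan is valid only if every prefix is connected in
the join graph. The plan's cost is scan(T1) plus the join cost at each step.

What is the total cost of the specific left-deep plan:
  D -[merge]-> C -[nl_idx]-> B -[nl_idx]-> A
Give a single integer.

step 1: scan D: cost=120, card=120
step 2: join C via merge
    card(P join C) = 120*200/(5) = 4800
    cost = 120 + 120*7 + 200*8 + 120 + 200 = 2880
step 3: join B via nl_idx
    card(P join B) = 4800*40/(8) = 24000
    cost = 2880 + 4800*6 + 24000 = 55680
step 4: join A via nl_idx
    card(P join A) = 24000*50/(5) = 240000
    cost = 55680 + 24000*6 + 240000 = 439680

439680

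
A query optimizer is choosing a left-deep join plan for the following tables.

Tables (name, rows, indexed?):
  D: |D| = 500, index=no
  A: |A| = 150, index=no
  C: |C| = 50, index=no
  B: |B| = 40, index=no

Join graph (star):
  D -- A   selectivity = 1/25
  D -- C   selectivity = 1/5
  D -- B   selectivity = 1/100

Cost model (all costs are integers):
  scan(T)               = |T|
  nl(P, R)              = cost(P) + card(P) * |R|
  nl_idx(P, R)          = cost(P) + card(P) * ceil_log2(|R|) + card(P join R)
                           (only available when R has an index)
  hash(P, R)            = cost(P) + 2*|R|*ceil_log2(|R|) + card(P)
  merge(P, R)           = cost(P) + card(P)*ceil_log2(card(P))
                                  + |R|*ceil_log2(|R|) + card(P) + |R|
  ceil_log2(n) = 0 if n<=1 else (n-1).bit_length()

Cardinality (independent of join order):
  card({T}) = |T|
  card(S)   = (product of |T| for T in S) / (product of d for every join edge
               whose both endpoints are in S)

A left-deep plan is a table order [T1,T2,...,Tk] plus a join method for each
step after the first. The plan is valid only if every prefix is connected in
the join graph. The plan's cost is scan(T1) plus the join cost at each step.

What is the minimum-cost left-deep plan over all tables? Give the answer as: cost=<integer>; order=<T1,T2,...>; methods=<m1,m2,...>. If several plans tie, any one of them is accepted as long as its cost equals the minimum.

Selinger DP (subsets sized 1..n):
  {D}: scan cost=500, card=500
  {A}: scan cost=150, card=150
  {C}: scan cost=50, card=50
  {B}: scan cost=40, card=40
  {AD}: card=3000; try (A,hash)→3400, (D,merge)→6500, (A,merge)→6850, (D,hash)→9300, (D,nl)→75150, (A,nl)→75500; best=3400 via (A,hash)
  {CD}: card=5000; try (C,hash)→1600, (D,merge)→5400, (C,merge)→5850, (D,hash)→9100, (D,nl)→25050, (C,nl)→25500; best=1600 via (C,hash)
  {BD}: card=200; try (B,hash)→1480, (D,merge)→5320, (B,merge)→5780, (D,hash)→9080, (D,nl)→20040, (B,nl)→20500; best=1480 via (B,hash)
  {ACD}: card=30000; try (C,hash)→7000, (A,hash)→9000, (C,merge)→42750, (A,merge)→72950, (C,nl)→153400, (A,nl)→751600; best=7000 via (C,hash)
  {ABD}: card=1200; try (A,hash)→4080, (A,merge)→4630, (B,hash)→6880, (A,nl)→31480, (B,merge)→42680, (B,nl)→123400; best=4080 via (A,hash)
  {BCD}: card=2000; try (C,hash)→2280, (C,merge)→3630, (B,hash)→7080, (C,nl)→11480, (B,merge)→71880, (B,nl)→201600; best=2280 via (C,hash)
  {ABCD}: card=12000; try (C,hash)→5880, (A,hash)→6680, (C,merge)→18830, (A,merge)→27630, (B,hash)→37480, (C,nl)→64080 …(+3); best=5880 via (C,hash)

cost=5880; order=D,B,A,C; methods=hash,hash,hash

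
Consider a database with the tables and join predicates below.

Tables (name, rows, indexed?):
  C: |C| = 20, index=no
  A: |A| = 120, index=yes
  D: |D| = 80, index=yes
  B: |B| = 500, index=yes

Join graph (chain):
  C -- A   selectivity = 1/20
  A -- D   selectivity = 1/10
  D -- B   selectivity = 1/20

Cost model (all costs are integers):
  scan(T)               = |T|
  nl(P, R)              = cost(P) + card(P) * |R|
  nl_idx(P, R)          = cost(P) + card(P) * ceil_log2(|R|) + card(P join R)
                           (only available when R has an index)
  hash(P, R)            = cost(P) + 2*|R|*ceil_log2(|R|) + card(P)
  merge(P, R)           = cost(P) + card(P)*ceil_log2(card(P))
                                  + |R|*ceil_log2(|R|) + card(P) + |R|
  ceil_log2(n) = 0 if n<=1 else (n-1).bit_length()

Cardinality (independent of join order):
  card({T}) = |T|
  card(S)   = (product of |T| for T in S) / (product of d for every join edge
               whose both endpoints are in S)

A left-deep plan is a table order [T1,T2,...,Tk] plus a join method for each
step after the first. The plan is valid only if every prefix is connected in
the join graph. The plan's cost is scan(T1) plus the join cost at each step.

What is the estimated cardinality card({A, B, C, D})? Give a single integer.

24000

Tables in S: A(120), B(500), C(20), D(80)
Edges inside S: C-A(d=20), A-D(d=10), D-B(d=20)
numerator = 120 * 500 * 20 * 80 = 96000000
denominator = 20 * 10 * 20 = 4000
card(S) = 96000000 / 4000 = 24000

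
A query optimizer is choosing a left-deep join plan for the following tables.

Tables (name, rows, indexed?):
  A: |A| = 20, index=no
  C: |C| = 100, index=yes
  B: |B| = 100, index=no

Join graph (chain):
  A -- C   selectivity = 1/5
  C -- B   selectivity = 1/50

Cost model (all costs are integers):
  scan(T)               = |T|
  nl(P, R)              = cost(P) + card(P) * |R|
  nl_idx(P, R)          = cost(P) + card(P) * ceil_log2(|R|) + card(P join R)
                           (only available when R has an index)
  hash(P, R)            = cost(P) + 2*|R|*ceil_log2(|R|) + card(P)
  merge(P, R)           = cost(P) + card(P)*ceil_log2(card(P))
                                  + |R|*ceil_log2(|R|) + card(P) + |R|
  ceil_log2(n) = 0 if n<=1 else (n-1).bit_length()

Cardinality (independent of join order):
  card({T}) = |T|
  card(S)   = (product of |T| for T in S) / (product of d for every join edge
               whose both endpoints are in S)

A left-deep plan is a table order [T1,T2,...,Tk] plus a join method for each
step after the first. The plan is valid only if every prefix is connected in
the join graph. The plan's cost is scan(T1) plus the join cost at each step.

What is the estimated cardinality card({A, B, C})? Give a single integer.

800

Tables in S: A(20), B(100), C(100)
Edges inside S: A-C(d=5), C-B(d=50)
numerator = 20 * 100 * 100 = 200000
denominator = 5 * 50 = 250
card(S) = 200000 / 250 = 800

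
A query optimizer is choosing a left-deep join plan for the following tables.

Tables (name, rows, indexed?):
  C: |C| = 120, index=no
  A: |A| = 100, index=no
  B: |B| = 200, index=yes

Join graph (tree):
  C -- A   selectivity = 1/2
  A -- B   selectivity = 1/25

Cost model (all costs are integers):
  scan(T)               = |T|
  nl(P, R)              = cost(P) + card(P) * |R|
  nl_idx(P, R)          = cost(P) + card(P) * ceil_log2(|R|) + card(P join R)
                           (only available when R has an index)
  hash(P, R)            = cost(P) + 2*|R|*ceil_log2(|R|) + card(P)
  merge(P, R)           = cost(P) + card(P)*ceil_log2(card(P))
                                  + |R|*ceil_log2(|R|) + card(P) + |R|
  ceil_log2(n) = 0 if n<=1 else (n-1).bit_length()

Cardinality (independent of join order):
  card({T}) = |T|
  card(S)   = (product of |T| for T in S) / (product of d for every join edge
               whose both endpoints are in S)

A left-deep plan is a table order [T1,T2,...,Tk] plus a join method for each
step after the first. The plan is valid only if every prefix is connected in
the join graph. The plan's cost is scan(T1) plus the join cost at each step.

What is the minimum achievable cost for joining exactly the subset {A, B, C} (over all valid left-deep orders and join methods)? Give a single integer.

4180

Selinger DP over subsets of {A,B,C}:
  {C}: scan cost=120, card=120
  {A}: scan cost=100, card=100
  {B}: scan cost=200, card=200
  {AC}: card=6000; try (A,hash)→1640, (C,merge)→1860, (C,hash)→1880, (A,merge)→1880, (C,nl)→12100, (A,nl)→12120; best=1640 via (A,hash)
  {AB}: card=800; try (B,nl_idx)→1700, (A,hash)→1800, (B,merge)→2700, (A,merge)→2800, (B,hash)→3400, (B,nl)→20100 …(+1); best=1700 via (B,nl_idx)
  {ABC}: card=48000; try (C,hash)→4180, (B,hash)→10840, (C,merge)→11460, (B,merge)→87440, (B,nl_idx)→97640, (C,nl)→97700 …(+1); best=4180 via (C,hash)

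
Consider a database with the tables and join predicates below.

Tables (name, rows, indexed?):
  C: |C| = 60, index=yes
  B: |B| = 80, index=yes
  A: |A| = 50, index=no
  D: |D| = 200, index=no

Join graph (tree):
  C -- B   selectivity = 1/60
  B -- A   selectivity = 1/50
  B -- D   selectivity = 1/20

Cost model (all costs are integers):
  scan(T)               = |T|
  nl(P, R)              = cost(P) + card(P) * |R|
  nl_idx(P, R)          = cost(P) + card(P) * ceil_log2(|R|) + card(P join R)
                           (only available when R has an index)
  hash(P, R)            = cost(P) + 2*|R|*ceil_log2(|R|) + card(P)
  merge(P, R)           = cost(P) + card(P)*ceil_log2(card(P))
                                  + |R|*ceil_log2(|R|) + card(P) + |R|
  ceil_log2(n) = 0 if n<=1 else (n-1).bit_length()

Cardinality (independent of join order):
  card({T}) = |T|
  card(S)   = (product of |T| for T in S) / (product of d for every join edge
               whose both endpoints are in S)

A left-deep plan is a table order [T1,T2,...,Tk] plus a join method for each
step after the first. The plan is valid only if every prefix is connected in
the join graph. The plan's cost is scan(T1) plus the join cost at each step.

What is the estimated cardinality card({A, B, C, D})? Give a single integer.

800

Tables in S: A(50), B(80), C(60), D(200)
Edges inside S: C-B(d=60), B-A(d=50), B-D(d=20)
numerator = 50 * 80 * 60 * 200 = 48000000
denominator = 60 * 50 * 20 = 60000
card(S) = 48000000 / 60000 = 800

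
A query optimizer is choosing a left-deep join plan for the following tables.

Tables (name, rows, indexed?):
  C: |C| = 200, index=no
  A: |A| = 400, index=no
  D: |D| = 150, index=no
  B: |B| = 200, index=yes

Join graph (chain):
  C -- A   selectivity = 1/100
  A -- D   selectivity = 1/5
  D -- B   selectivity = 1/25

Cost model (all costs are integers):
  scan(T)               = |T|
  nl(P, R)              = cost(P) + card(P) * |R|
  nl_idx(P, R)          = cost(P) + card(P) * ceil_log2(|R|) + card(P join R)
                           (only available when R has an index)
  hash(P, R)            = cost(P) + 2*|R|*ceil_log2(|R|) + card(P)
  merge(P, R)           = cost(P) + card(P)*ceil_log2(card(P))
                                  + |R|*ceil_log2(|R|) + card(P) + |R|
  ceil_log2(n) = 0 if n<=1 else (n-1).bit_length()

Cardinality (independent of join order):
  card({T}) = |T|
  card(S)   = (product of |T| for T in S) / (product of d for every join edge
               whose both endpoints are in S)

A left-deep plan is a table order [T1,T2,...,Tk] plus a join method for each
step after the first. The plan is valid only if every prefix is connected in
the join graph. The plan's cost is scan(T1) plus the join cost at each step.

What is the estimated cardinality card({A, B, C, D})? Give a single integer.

192000

Tables in S: A(400), B(200), C(200), D(150)
Edges inside S: C-A(d=100), A-D(d=5), D-B(d=25)
numerator = 400 * 200 * 200 * 150 = 2400000000
denominator = 100 * 5 * 25 = 12500
card(S) = 2400000000 / 12500 = 192000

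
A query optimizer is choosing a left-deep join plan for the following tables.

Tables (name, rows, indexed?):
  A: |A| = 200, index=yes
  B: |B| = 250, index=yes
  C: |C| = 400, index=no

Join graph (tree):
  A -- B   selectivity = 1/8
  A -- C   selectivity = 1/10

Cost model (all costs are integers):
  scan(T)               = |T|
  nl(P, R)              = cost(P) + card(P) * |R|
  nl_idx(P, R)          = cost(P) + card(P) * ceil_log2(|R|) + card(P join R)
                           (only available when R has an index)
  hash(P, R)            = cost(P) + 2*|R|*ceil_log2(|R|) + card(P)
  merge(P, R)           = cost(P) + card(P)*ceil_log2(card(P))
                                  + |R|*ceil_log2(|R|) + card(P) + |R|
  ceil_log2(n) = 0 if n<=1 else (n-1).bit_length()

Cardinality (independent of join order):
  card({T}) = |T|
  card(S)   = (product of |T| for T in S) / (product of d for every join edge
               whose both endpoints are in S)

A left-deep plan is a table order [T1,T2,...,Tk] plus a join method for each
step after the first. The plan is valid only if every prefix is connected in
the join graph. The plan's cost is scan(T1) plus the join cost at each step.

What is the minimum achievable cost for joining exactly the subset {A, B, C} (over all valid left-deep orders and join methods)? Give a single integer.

16000

Selinger DP over subsets of {A,B,C}:
  {A}: scan cost=200, card=200
  {B}: scan cost=250, card=250
  {C}: scan cost=400, card=400
  {AB}: card=6250; try (A,hash)→3700, (B,merge)→4250, (A,merge)→4300, (B,hash)→4400, (B,nl_idx)→8050, (A,nl_idx)→8500 …(+2); best=3700 via (A,hash)
  {AC}: card=8000; try (A,hash)→4000, (C,merge)→6000, (A,merge)→6200, (C,hash)→7600, (A,nl_idx)→11600, (C,nl)→80200 …(+1); best=4000 via (A,hash)
  {ABC}: card=250000; try (B,hash)→16000, (C,hash)→17150, (C,merge)→95200, (B,merge)→118250, (B,nl_idx)→318000, (B,nl)→2004000 …(+1); best=16000 via (B,hash)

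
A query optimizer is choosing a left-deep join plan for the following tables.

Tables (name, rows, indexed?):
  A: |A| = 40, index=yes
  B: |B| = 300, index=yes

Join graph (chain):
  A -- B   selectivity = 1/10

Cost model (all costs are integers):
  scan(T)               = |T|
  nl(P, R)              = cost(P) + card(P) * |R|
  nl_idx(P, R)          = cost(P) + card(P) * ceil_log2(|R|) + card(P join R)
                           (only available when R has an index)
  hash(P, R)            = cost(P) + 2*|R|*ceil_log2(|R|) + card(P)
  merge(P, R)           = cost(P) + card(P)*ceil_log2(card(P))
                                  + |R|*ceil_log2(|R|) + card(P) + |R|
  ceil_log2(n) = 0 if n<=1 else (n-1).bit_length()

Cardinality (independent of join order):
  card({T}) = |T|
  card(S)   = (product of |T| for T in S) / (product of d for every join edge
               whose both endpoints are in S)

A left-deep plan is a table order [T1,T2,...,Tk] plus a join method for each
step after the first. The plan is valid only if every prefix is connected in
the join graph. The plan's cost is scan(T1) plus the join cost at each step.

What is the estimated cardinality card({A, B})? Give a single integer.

Tables in S: A(40), B(300)
Edges inside S: A-B(d=10)
numerator = 40 * 300 = 12000
denominator = 10 = 10
card(S) = 12000 / 10 = 1200

1200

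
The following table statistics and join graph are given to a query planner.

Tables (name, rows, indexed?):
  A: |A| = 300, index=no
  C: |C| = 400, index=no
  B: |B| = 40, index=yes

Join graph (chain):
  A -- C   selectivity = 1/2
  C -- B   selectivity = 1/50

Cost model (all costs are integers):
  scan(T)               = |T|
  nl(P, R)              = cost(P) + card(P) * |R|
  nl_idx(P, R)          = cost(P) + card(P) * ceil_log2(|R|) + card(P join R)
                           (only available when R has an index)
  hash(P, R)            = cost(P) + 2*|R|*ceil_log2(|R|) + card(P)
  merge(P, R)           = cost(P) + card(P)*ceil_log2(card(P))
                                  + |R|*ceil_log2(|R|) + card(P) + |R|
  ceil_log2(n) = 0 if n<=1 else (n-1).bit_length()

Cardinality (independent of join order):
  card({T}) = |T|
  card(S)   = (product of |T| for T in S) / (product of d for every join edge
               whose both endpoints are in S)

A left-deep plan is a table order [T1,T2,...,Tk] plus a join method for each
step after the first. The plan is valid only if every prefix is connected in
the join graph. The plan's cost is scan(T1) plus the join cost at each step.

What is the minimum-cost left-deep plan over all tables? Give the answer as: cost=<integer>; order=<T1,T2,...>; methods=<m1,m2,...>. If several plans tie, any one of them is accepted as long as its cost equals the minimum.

cost=7000; order=C,B,A; methods=hash,hash

Selinger DP (subsets sized 1..n):
  {A}: scan cost=300, card=300
  {C}: scan cost=400, card=400
  {B}: scan cost=40, card=40
  {AC}: card=60000; try (A,hash)→6200, (C,merge)→7300, (A,merge)→7400, (C,hash)→7800, (C,nl)→120300, (A,nl)→120400; best=6200 via (A,hash)
  {BC}: card=320; try (B,hash)→1280, (B,nl_idx)→3120, (C,merge)→4320, (B,merge)→4680, (C,hash)→7280, (C,nl)→16040 …(+1); best=1280 via (B,hash)
  {ABC}: card=48000; try (A,hash)→7000, (A,merge)→7480, (B,hash)→66680, (A,nl)→97280, (B,nl_idx)→414200, (B,merge)→1026480 …(+1); best=7000 via (A,hash)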